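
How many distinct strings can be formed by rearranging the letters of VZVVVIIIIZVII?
13! / (6! × 5! × 2!) = 36036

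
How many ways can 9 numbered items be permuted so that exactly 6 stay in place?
Choose the 6 fixed points C(9,6) = 84, derange the rest: !3 = Σ_{j=0}^{3} (-1)^j·3!/j! = 6 - 6 + 3 - 1 = 2. Product = 84 × 2 = 168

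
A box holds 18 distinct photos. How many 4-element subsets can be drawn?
C(18,4) = 18!/(4!×14!) = 3060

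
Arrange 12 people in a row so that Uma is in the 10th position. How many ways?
Fix one position: (12-1)! = 39916800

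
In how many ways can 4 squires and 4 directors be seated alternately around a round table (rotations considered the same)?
Fix one of the squires: (4-1)! ways for the remaining squires, × 4! ways for the directors = 6 × 24 = 144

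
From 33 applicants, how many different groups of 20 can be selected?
C(33,20) = 33!/(20!×13!) = 573166440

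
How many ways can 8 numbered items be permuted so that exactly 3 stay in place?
Choose the 3 fixed points C(8,3) = 56, derange the rest: !5 = Σ_{j=0}^{5} (-1)^j·5!/j! = 120 - 120 + 60 - 20 + 5 - 1 = 44. Product = 56 × 44 = 2464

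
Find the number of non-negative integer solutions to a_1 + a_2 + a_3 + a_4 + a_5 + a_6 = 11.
C(11+6-1, 6-1) = C(16, 5) = 4368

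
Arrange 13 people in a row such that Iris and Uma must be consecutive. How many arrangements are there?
Treat the 2 as one block: (13-2+1)! × 2! = 479001600 × 2 = 958003200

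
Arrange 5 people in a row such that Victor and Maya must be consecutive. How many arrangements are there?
Treat the 2 as one block: (5-2+1)! × 2! = 24 × 2 = 48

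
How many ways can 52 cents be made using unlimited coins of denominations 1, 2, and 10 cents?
Coefficient of x^52 in 1/(1-x^1) · 1/(1-x^2) · 1/(1-x^10). Case on j = number of 10-cent coins (j = 0..5); remainder r = 52 - 10j is made from {1,2} in ⌊r/2⌋+1 ways. r = 52, 42, 32, 22, 12, 2 → 27 + 22 + 17 + 12 + 7 + 2 = 87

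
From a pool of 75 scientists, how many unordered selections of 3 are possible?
C(75,3) = 75!/(3!×72!) = 67525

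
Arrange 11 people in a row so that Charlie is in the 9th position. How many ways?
Fix one position: (11-1)! = 3628800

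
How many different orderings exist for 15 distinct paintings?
15! = 1307674368000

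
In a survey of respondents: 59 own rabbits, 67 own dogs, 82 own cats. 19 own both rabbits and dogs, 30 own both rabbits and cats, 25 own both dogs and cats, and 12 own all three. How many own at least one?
|A∪B∪C| = 59+67+82-19-30-25+12 = 146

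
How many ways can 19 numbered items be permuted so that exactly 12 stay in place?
Choose the 12 fixed points C(19,12) = 50388, derange the rest: !7 = Σ_{j=0}^{7} (-1)^j·7!/j! = 5040 - 5040 + 2520 - 840 + 210 - 42 + 7 - 1 = 1854. Product = 50388 × 1854 = 93419352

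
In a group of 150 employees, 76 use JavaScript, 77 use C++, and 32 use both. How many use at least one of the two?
|A∪B| = |A| + |B| - |A∩B| = 76 + 77 - 32 = 121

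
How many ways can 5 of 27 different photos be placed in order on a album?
P(27,5) = 27!/(27-5)! = 9687600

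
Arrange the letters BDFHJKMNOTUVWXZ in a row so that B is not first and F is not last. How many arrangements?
By inclusion-exclusion: 15! - 2×(15-1)! + (15-2)! = 1307674368000 - 174356582400 + 6227020800 = 1139544806400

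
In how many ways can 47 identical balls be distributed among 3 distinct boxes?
C(47+3-1, 3-1) = C(49, 2) = 1176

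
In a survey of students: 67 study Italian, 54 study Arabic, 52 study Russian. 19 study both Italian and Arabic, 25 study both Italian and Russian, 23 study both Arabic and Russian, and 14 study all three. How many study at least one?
|A∪B∪C| = 67+54+52-19-25-23+14 = 120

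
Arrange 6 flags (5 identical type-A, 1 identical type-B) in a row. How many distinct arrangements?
6! / (5! × 1!) = 6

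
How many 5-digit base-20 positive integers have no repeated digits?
First digit: 19 choices (nonzero). Then descending: 19 × 19 × 18 × 17 × 16 = 1767456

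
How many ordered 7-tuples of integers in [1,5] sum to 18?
Coefficient of x^18 in (x + x² + ... + x^5)^7. By inclusion-exclusion on dice exceeding 5: Σ_j (-1)^j C(7,j)·C(18-1-5j, 6) = C(7,0)·C(17,6) - C(7,1)·C(12,6) + C(7,2)·C(7,6) = 1·12376 - 7·924 + 21·7 = 6055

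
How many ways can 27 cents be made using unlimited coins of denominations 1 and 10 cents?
Coefficient of x^27 in 1/(1-x^1) · 1/(1-x^10). Use j coins of 10 for j = 0..⌊27/10⌋ = 2, the rest in 1s: 2 + 1 = 3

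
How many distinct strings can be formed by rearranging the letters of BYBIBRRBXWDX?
12! / (2! × 1! × 4! × 1! × 2! × 1! × 1!) = 4989600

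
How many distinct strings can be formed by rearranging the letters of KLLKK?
5! / (3! × 2!) = 10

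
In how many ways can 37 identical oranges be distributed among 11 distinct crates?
C(37+11-1, 11-1) = C(47, 10) = 5178066751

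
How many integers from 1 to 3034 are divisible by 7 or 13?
⌊3034/7⌋ + ⌊3034/13⌋ - ⌊3034/91⌋ = 433 + 233 - 33 = 633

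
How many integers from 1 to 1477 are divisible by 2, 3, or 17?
⌊1477/2⌋+⌊1477/3⌋+⌊1477/17⌋ - ⌊1477/6⌋-⌊1477/34⌋-⌊1477/51⌋ + ⌊1477/102⌋ = 738+492+86 - 246-43-28 + 14 = 1013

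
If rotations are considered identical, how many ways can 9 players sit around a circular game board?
Circular: fix one position, arrange the rest. (9-1)! = 40320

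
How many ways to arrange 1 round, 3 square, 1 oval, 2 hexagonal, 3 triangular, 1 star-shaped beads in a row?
11! / (1! × 3! × 1! × 2! × 3! × 1!) = 554400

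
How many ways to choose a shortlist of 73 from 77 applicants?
C(77,73) = 77!/(73!×4!) = 1353275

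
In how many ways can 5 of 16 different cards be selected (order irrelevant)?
C(16,5) = 16!/(5!×11!) = 4368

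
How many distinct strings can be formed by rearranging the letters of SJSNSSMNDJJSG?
13! / (2! × 1! × 1! × 3! × 1! × 5!) = 4324320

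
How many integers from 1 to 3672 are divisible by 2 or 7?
⌊3672/2⌋ + ⌊3672/7⌋ - ⌊3672/14⌋ = 1836 + 524 - 262 = 2098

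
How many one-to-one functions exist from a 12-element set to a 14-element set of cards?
P(14,12) = 14!/(14-12)! = 43589145600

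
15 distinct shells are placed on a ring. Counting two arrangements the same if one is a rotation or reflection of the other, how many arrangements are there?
(15-1)!/2 = 87178291200/2 = 43589145600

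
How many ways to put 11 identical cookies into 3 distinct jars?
C(11+3-1, 3-1) = C(13, 2) = 78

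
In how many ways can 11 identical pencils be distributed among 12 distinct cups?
C(11+12-1, 12-1) = C(22, 11) = 705432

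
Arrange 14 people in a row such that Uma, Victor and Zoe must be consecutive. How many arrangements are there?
Treat the 3 as one block: (14-3+1)! × 3! = 479001600 × 6 = 2874009600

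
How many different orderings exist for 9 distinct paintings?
9! = 362880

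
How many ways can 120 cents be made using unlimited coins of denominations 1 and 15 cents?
Coefficient of x^120 in 1/(1-x^1) · 1/(1-x^15). Use j coins of 15 for j = 0..⌊120/15⌋ = 8, the rest in 1s: 8 + 1 = 9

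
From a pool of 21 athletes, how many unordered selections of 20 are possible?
C(21,20) = 21!/(20!×1!) = 21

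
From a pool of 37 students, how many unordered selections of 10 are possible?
C(37,10) = 37!/(10!×27!) = 348330136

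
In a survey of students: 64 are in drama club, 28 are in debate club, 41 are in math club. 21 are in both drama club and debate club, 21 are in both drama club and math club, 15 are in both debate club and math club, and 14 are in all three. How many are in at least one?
|A∪B∪C| = 64+28+41-21-21-15+14 = 90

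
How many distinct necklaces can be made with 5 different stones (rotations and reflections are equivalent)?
(5-1)!/2 = 24/2 = 12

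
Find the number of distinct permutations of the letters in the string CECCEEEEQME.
11! / (3! × 6! × 1! × 1!) = 9240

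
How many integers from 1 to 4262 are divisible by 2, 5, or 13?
⌊4262/2⌋+⌊4262/5⌋+⌊4262/13⌋ - ⌊4262/10⌋-⌊4262/26⌋-⌊4262/65⌋ + ⌊4262/130⌋ = 2131+852+327 - 426-163-65 + 32 = 2688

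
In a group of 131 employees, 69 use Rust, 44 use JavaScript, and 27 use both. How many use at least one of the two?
|A∪B| = |A| + |B| - |A∩B| = 69 + 44 - 27 = 86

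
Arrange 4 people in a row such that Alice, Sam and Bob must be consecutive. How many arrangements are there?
Treat the 3 as one block: (4-3+1)! × 3! = 2 × 6 = 12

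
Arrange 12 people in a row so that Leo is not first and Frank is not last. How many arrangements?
By inclusion-exclusion: 12! - 2×(12-1)! + (12-2)! = 479001600 - 79833600 + 3628800 = 402796800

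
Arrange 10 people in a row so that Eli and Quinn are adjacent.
Treat as block: (10-1)! × 2! = 362880 × 2 = 725760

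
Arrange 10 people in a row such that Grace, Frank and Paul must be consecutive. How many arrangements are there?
Treat the 3 as one block: (10-3+1)! × 3! = 40320 × 6 = 241920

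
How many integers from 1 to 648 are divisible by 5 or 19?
⌊648/5⌋ + ⌊648/19⌋ - ⌊648/95⌋ = 129 + 34 - 6 = 157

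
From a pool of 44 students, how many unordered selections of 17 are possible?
C(44,17) = 44!/(17!×27!) = 686353797976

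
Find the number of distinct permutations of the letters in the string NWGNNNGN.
8! / (1! × 2! × 5!) = 168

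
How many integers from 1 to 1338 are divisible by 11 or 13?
⌊1338/11⌋ + ⌊1338/13⌋ - ⌊1338/143⌋ = 121 + 102 - 9 = 214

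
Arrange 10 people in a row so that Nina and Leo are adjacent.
Treat as block: (10-1)! × 2! = 362880 × 2 = 725760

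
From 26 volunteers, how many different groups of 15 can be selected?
C(26,15) = 26!/(15!×11!) = 7726160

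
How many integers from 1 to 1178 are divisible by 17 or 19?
⌊1178/17⌋ + ⌊1178/19⌋ - ⌊1178/323⌋ = 69 + 62 - 3 = 128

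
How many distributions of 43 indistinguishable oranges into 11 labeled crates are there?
C(43+11-1, 11-1) = C(53, 10) = 19499099620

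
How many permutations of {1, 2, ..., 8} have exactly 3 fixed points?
Choose the 3 fixed points C(8,3) = 56, derange the rest: !5 = Σ_{j=0}^{5} (-1)^j·5!/j! = 120 - 120 + 60 - 20 + 5 - 1 = 44. Product = 56 × 44 = 2464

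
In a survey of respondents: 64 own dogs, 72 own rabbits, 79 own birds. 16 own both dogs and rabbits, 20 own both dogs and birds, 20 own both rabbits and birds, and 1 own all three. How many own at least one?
|A∪B∪C| = 64+72+79-16-20-20+1 = 160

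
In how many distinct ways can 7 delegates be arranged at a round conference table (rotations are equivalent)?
Circular: fix one position, arrange the rest. (7-1)! = 720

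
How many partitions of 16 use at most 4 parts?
By conjugation, equals partitions of 16 into parts ≤ 4. Let r_j(i) = number of partitions of i into parts ≤ j, for i = 0..16. r_1(i) = 1 for all i; r_j(i) = r_{j-1}(i) + r_j(i-j). Rows j = 2..4: ≤2: 1 1 2 2 3 3 4 4 5 5 6 6 7 7 8 8 9; ≤3: 1 1 2 3 4 5 7 8 10 12 14 16 19 21 24 27 30; ≤4: 1 1 2 3 5 6 9 11 15 18 23 27 34 39 47 54 64. r_4(16) = 64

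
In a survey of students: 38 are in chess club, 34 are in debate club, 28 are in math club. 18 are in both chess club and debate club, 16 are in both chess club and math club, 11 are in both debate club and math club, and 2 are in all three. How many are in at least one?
|A∪B∪C| = 38+34+28-18-16-11+2 = 57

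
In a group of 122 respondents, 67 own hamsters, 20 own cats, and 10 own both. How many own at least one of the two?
|A∪B| = |A| + |B| - |A∩B| = 67 + 20 - 10 = 77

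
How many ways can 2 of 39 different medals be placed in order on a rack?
P(39,2) = 39!/(39-2)! = 1482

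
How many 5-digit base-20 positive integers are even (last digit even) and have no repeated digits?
Last∈{0,2,4,6,8,10,12,14,16,18}. Last=0: 93024. Last nonzero: 9×18×P(18,3) = 793152. Total = 886176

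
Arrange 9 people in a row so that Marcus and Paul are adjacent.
Treat as block: (9-1)! × 2! = 40320 × 2 = 80640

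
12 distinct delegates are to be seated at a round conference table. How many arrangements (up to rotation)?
Circular: fix one position, arrange the rest. (12-1)! = 39916800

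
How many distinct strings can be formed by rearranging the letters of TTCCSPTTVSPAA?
13! / (2! × 2! × 2! × 1! × 2! × 4!) = 16216200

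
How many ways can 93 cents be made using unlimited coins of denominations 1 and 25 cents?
Coefficient of x^93 in 1/(1-x^1) · 1/(1-x^25). Use j coins of 25 for j = 0..⌊93/25⌋ = 3, the rest in 1s: 3 + 1 = 4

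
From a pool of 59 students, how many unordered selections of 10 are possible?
C(59,10) = 59!/(10!×49!) = 62828356305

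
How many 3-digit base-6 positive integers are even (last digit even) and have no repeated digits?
Last∈{0,2,4}. Last=0: 20. Last nonzero: 2×4×P(4,1) = 32. Total = 52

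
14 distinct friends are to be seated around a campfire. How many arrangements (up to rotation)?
Circular: fix one position, arrange the rest. (14-1)! = 6227020800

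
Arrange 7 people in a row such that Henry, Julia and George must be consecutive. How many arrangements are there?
Treat the 3 as one block: (7-3+1)! × 3! = 120 × 6 = 720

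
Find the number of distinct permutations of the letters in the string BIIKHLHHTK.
10! / (1! × 1! × 3! × 1! × 2! × 2!) = 151200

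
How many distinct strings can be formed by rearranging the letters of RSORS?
5! / (2! × 1! × 2!) = 30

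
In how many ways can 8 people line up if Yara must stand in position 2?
Fix one position: (8-1)! = 5040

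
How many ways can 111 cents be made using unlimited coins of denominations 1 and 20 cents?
Coefficient of x^111 in 1/(1-x^1) · 1/(1-x^20). Use j coins of 20 for j = 0..⌊111/20⌋ = 5, the rest in 1s: 5 + 1 = 6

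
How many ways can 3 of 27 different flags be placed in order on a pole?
P(27,3) = 27!/(27-3)! = 17550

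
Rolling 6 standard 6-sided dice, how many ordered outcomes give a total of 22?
Coefficient of x^22 in (x + x² + ... + x^6)^6. By inclusion-exclusion on dice exceeding 6: Σ_j (-1)^j C(6,j)·C(22-1-6j, 5) = C(6,0)·C(21,5) - C(6,1)·C(15,5) + C(6,2)·C(9,5) = 1·20349 - 6·3003 + 15·126 = 4221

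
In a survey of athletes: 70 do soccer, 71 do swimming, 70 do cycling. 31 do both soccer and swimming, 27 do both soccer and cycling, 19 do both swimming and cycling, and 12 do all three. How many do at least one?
|A∪B∪C| = 70+71+70-31-27-19+12 = 146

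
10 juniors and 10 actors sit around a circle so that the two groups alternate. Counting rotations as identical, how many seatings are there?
Fix one of the juniors: (10-1)! ways for the remaining juniors, × 10! ways for the actors = 362880 × 3628800 = 1316818944000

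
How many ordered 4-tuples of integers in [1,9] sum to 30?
Coefficient of x^30 in (x + x² + ... + x^9)^4. By inclusion-exclusion on dice exceeding 9: Σ_j (-1)^j C(4,j)·C(30-1-9j, 3) = C(4,0)·C(29,3) - C(4,1)·C(20,3) + C(4,2)·C(11,3) = 1·3654 - 4·1140 + 6·165 = 84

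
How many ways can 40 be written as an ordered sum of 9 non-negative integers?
C(40+9-1, 9-1) = C(48, 8) = 377348994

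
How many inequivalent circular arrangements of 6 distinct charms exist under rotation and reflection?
(6-1)!/2 = 120/2 = 60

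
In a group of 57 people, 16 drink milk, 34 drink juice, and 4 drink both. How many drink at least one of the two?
|A∪B| = |A| + |B| - |A∩B| = 16 + 34 - 4 = 46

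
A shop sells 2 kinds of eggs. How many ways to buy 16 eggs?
C(16+2-1, 2-1) = C(17, 1) = 17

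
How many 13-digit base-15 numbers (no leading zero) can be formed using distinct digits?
First digit: 14 choices (nonzero). Then descending: 14 × 14 × 13 × 12 × 11 × 10 × 9 × 8 × 7 × 6 × 5 × 4 × 3 = 610248038400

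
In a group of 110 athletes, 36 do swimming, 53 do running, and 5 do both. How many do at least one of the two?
|A∪B| = |A| + |B| - |A∩B| = 36 + 53 - 5 = 84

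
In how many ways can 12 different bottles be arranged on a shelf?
12! = 479001600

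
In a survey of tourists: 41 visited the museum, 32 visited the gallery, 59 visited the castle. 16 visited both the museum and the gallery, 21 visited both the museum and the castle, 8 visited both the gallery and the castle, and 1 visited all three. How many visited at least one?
|A∪B∪C| = 41+32+59-16-21-8+1 = 88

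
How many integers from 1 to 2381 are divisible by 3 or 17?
⌊2381/3⌋ + ⌊2381/17⌋ - ⌊2381/51⌋ = 793 + 140 - 46 = 887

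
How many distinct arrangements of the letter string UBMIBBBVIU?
10! / (2! × 4! × 2! × 1! × 1!) = 37800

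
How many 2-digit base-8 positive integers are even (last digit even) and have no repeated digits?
Last∈{0,2,4,6}. Last=0: 7. Last nonzero: 3×6×P(6,0) = 18. Total = 25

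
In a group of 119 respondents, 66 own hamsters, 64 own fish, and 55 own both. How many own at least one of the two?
|A∪B| = |A| + |B| - |A∩B| = 66 + 64 - 55 = 75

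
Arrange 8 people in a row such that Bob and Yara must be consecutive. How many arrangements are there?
Treat the 2 as one block: (8-2+1)! × 2! = 5040 × 2 = 10080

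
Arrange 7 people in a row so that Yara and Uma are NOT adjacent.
Total - adjacent = 7! - (7-1)!×2 = 5040 - 1440 = 3600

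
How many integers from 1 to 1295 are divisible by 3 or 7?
⌊1295/3⌋ + ⌊1295/7⌋ - ⌊1295/21⌋ = 431 + 185 - 61 = 555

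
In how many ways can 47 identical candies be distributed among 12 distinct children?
C(47+12-1, 12-1) = C(58, 11) = 227692286640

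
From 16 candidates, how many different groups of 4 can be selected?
C(16,4) = 16!/(4!×12!) = 1820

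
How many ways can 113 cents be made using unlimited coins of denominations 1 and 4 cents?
Coefficient of x^113 in 1/(1-x^1) · 1/(1-x^4). Use j coins of 4 for j = 0..⌊113/4⌋ = 28, the rest in 1s: 28 + 1 = 29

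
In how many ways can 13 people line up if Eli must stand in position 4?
Fix one position: (13-1)! = 479001600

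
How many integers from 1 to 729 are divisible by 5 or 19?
⌊729/5⌋ + ⌊729/19⌋ - ⌊729/95⌋ = 145 + 38 - 7 = 176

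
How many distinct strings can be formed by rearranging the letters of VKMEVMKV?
8! / (2! × 1! × 2! × 3!) = 1680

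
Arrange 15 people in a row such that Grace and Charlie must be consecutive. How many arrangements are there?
Treat the 2 as one block: (15-2+1)! × 2! = 87178291200 × 2 = 174356582400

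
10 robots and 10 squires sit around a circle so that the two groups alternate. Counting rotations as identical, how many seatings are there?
Fix one of the robots: (10-1)! ways for the remaining robots, × 10! ways for the squires = 362880 × 3628800 = 1316818944000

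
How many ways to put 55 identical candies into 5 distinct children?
C(55+5-1, 5-1) = C(59, 4) = 455126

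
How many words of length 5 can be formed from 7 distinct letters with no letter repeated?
P(7,5) = 7!/(7-5)! = 2520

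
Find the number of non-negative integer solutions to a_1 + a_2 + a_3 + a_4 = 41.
C(41+4-1, 4-1) = C(44, 3) = 13244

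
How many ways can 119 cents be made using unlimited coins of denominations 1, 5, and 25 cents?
Coefficient of x^119 in 1/(1-x^1) · 1/(1-x^5) · 1/(1-x^25). Case on j = number of 25-cent coins (j = 0..4); remainder r = 119 - 25j is made from {1,5} in ⌊r/5⌋+1 ways. r = 119, 94, 69, 44, 19 → 24 + 19 + 14 + 9 + 4 = 70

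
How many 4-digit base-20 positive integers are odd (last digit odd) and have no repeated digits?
Last∈{1,3,5,7,9,11,13,15,17,19}. Last=0: 0. Last nonzero: 10×18×P(18,2) = 55080. Total = 55080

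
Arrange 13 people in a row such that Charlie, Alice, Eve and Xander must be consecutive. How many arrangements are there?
Treat the 4 as one block: (13-4+1)! × 4! = 3628800 × 24 = 87091200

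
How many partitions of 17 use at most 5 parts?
By conjugation, equals partitions of 17 into parts ≤ 5. Let r_j(i) = number of partitions of i into parts ≤ j, for i = 0..17. r_1(i) = 1 for all i; r_j(i) = r_{j-1}(i) + r_j(i-j). Rows j = 2..5: ≤2: 1 1 2 2 3 3 4 4 5 5 6 6 7 7 8 8 9 9; ≤3: 1 1 2 3 4 5 7 8 10 12 14 16 19 21 24 27 30 33; ≤4: 1 1 2 3 5 6 9 11 15 18 23 27 34 39 47 54 64 72; ≤5: 1 1 2 3 5 7 10 13 18 23 30 37 47 57 70 84 101 119. r_5(17) = 119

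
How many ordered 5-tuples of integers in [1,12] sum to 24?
Coefficient of x^24 in (x + x² + ... + x^12)^5. By inclusion-exclusion on dice exceeding 12: Σ_j (-1)^j C(5,j)·C(24-1-12j, 4) = C(5,0)·C(23,4) - C(5,1)·C(11,4) = 1·8855 - 5·330 = 7205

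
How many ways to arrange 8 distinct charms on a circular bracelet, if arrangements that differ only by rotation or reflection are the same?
(8-1)!/2 = 5040/2 = 2520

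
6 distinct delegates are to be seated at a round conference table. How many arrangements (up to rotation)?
Circular: fix one position, arrange the rest. (6-1)! = 120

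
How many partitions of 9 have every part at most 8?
Let r_j(i) = number of partitions of i into parts ≤ j, for i = 0..9. r_1(i) = 1 for all i; r_j(i) = r_{j-1}(i) + r_j(i-j). Rows j = 2..8: ≤2: 1 1 2 2 3 3 4 4 5 5; ≤3: 1 1 2 3 4 5 7 8 10 12; ≤4: 1 1 2 3 5 6 9 11 15 18; ≤5: 1 1 2 3 5 7 10 13 18 23; ≤6: 1 1 2 3 5 7 11 14 20 26; ≤7: 1 1 2 3 5 7 11 15 21 28; ≤8: 1 1 2 3 5 7 11 15 22 29. r_8(9) = 29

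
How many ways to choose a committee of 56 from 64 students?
C(64,56) = 64!/(56!×8!) = 4426165368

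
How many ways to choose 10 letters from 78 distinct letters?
C(78,10) = 78!/(10!×68!) = 1258315963905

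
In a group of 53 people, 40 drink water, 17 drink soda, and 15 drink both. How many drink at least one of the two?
|A∪B| = |A| + |B| - |A∩B| = 40 + 17 - 15 = 42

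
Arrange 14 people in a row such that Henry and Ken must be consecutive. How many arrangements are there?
Treat the 2 as one block: (14-2+1)! × 2! = 6227020800 × 2 = 12454041600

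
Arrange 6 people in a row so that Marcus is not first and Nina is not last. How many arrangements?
By inclusion-exclusion: 6! - 2×(6-1)! + (6-2)! = 720 - 240 + 24 = 504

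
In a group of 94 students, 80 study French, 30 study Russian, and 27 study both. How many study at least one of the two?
|A∪B| = |A| + |B| - |A∩B| = 80 + 30 - 27 = 83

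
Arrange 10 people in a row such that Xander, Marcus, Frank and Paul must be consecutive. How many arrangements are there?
Treat the 4 as one block: (10-4+1)! × 4! = 5040 × 24 = 120960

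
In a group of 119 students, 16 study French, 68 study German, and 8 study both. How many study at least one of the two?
|A∪B| = |A| + |B| - |A∩B| = 16 + 68 - 8 = 76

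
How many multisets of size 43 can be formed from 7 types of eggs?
C(43+7-1, 7-1) = C(49, 6) = 13983816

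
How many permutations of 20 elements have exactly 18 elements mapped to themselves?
Choose the 18 fixed points C(20,18) = 190, derange the rest: !2 = Σ_{j=0}^{2} (-1)^j·2!/j! = 2 - 2 + 1 = 1. Product = 190 × 1 = 190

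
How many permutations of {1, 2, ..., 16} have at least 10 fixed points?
Exactly j fixed points: C(16,j)·!(16-j); sum over j ≥ 10 (derangement numbers via !m = (m-1)·(!(m-1) + !(m-2)): !0..!6 = 1, 0, 1, 2, 9, 44, 265). Σ_{j=10}^{16} C(16,j)·!(16-j) = C(16,10)·!6 + C(16,11)·!5 + C(16,12)·!4 + C(16,13)·!3 + C(16,14)·!2 + C(16,15)·!1 + C(16,16)·!0 = 8008·265 + 4368·44 + 1820·9 + 560·2 + 120·1 + 16·0 + 1·1 = 2331933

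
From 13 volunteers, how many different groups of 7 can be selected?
C(13,7) = 13!/(7!×6!) = 1716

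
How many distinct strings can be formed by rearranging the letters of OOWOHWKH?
8! / (2! × 1! × 2! × 3!) = 1680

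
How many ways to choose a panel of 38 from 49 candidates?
C(49,38) = 49!/(38!×11!) = 29135916264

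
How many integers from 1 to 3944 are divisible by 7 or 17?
⌊3944/7⌋ + ⌊3944/17⌋ - ⌊3944/119⌋ = 563 + 232 - 33 = 762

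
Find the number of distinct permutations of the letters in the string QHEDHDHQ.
8! / (3! × 1! × 2! × 2!) = 1680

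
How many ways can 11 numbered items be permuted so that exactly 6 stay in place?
Choose the 6 fixed points C(11,6) = 462, derange the rest: !5 = Σ_{j=0}^{5} (-1)^j·5!/j! = 120 - 120 + 60 - 20 + 5 - 1 = 44. Product = 462 × 44 = 20328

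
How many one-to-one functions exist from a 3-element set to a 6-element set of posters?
P(6,3) = 6!/(6-3)! = 120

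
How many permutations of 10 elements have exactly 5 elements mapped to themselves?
Choose the 5 fixed points C(10,5) = 252, derange the rest: !5 = Σ_{j=0}^{5} (-1)^j·5!/j! = 120 - 120 + 60 - 20 + 5 - 1 = 44. Product = 252 × 44 = 11088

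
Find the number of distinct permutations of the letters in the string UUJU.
4! / (3! × 1!) = 4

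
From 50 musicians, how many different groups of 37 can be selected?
C(50,37) = 50!/(37!×13!) = 354860518600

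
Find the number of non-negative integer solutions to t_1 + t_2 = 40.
C(40+2-1, 2-1) = C(41, 1) = 41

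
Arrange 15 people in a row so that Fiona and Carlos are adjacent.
Treat as block: (15-1)! × 2! = 87178291200 × 2 = 174356582400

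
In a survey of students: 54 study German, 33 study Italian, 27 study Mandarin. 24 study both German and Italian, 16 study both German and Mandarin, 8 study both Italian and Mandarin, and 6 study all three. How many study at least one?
|A∪B∪C| = 54+33+27-24-16-8+6 = 72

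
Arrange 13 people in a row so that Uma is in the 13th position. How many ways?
Fix one position: (13-1)! = 479001600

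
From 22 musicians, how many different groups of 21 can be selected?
C(22,21) = 22!/(21!×1!) = 22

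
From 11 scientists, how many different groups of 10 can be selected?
C(11,10) = 11!/(10!×1!) = 11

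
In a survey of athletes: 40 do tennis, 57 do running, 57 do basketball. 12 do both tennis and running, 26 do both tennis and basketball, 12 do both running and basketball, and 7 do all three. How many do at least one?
|A∪B∪C| = 40+57+57-12-26-12+7 = 111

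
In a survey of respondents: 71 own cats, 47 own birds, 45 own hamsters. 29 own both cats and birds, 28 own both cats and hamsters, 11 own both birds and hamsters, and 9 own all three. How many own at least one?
|A∪B∪C| = 71+47+45-29-28-11+9 = 104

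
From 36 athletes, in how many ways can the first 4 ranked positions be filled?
P(36,4) = 36!/(36-4)! = 1413720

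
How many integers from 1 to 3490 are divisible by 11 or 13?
⌊3490/11⌋ + ⌊3490/13⌋ - ⌊3490/143⌋ = 317 + 268 - 24 = 561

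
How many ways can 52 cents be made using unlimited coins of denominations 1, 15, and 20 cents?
Coefficient of x^52 in 1/(1-x^1) · 1/(1-x^15) · 1/(1-x^20). Case on j = number of 20-cent coins (j = 0..2); remainder r = 52 - 20j is made from {1,15} in ⌊r/15⌋+1 ways. r = 52, 32, 12 → 4 + 3 + 1 = 8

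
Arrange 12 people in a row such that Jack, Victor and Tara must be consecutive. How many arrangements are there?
Treat the 3 as one block: (12-3+1)! × 3! = 3628800 × 6 = 21772800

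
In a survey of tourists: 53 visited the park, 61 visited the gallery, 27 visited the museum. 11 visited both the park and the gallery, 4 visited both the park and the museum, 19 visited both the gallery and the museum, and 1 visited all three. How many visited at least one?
|A∪B∪C| = 53+61+27-11-4-19+1 = 108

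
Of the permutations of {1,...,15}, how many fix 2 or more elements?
Exactly j fixed points: C(15,j)·!(15-j); sum over j ≥ 2 (derangement numbers via !m = (m-1)·(!(m-1) + !(m-2)): !0..!13 = 1, 0, 1, 2, 9, 44, 265, 1854, 14833, 133496, 1334961, 14684570, 176214841, 2290792932). Σ_{j=2}^{15} C(15,j)·!(15-j) = C(15,2)·!13 + C(15,3)·!12 + C(15,4)·!11 + C(15,5)·!10 + C(15,6)·!9 + C(15,7)·!8 + C(15,8)·!7 + C(15,9)·!6 + C(15,10)·!5 + C(15,11)·!4 + C(15,12)·!3 + C(15,13)·!2 + C(15,14)·!1 + C(15,15)·!0 = 105·2290792932 + 455·176214841 + 1365·14684570 + 3003·1334961 + 5005·133496 + 6435·14833 + 6435·1854 + 5005·265 + 3003·44 + 1365·9 + 455·2 + 105·1 + 15·0 + 1·1 = 345541336531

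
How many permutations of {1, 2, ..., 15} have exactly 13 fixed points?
Choose the 13 fixed points C(15,13) = 105, derange the rest: !2 = Σ_{j=0}^{2} (-1)^j·2!/j! = 2 - 2 + 1 = 1. Product = 105 × 1 = 105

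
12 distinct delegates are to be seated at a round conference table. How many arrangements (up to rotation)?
Circular: fix one position, arrange the rest. (12-1)! = 39916800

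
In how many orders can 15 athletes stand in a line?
15! = 1307674368000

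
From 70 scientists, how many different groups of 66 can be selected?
C(70,66) = 70!/(66!×4!) = 916895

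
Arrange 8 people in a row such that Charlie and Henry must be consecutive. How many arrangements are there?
Treat the 2 as one block: (8-2+1)! × 2! = 5040 × 2 = 10080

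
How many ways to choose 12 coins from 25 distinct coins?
C(25,12) = 25!/(12!×13!) = 5200300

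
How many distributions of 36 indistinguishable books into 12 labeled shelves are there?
C(36+12-1, 12-1) = C(47, 11) = 17417133617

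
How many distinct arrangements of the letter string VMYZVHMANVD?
11! / (1! × 1! × 2! × 1! × 1! × 3! × 1! × 1!) = 3326400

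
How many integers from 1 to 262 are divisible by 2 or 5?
⌊262/2⌋ + ⌊262/5⌋ - ⌊262/10⌋ = 131 + 52 - 26 = 157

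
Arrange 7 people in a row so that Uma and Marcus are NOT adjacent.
Total - adjacent = 7! - (7-1)!×2 = 5040 - 1440 = 3600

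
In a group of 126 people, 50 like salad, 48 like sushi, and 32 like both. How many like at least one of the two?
|A∪B| = |A| + |B| - |A∩B| = 50 + 48 - 32 = 66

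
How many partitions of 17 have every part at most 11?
Let r_j(i) = number of partitions of i into parts ≤ j, for i = 0..17. r_1(i) = 1 for all i; r_j(i) = r_{j-1}(i) + r_j(i-j). Rows j = 2..11: ≤2: 1 1 2 2 3 3 4 4 5 5 6 6 7 7 8 8 9 9; ≤3: 1 1 2 3 4 5 7 8 10 12 14 16 19 21 24 27 30 33; ≤4: 1 1 2 3 5 6 9 11 15 18 23 27 34 39 47 54 64 72; ≤5: 1 1 2 3 5 7 10 13 18 23 30 37 47 57 70 84 101 119; ≤6: 1 1 2 3 5 7 11 14 20 26 35 44 58 71 90 110 136 163; ≤7: 1 1 2 3 5 7 11 15 21 28 38 49 65 82 105 131 164 201; ≤8: 1 1 2 3 5 7 11 15 22 29 40 52 70 89 116 146 186 230; ≤9: 1 1 2 3 5 7 11 15 22 30 41 54 73 94 123 157 201 252; ≤10: 1 1 2 3 5 7 11 15 22 30 42 55 75 97 128 164 212 267; ≤11: 1 1 2 3 5 7 11 15 22 30 42 56 76 99 131 169 219 278. r_11(17) = 278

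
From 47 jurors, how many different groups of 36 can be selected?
C(47,36) = 47!/(36!×11!) = 17417133617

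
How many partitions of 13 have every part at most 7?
Let r_j(i) = number of partitions of i into parts ≤ j, for i = 0..13. r_1(i) = 1 for all i; r_j(i) = r_{j-1}(i) + r_j(i-j). Rows j = 2..7: ≤2: 1 1 2 2 3 3 4 4 5 5 6 6 7 7; ≤3: 1 1 2 3 4 5 7 8 10 12 14 16 19 21; ≤4: 1 1 2 3 5 6 9 11 15 18 23 27 34 39; ≤5: 1 1 2 3 5 7 10 13 18 23 30 37 47 57; ≤6: 1 1 2 3 5 7 11 14 20 26 35 44 58 71; ≤7: 1 1 2 3 5 7 11 15 21 28 38 49 65 82. r_7(13) = 82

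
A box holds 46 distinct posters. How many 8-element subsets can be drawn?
C(46,8) = 46!/(8!×38!) = 260932815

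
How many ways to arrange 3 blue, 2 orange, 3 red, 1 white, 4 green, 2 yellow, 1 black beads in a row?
16! / (3! × 2! × 3! × 1! × 4! × 2! × 1!) = 6054048000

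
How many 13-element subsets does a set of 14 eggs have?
C(14,13) = 14!/(13!×1!) = 14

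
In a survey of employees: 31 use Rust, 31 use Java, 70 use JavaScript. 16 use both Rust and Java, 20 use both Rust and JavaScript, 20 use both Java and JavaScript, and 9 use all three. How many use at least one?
|A∪B∪C| = 31+31+70-16-20-20+9 = 85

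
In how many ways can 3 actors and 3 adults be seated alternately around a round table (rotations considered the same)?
Fix one of the actors: (3-1)! ways for the remaining actors, × 3! ways for the adults = 2 × 6 = 12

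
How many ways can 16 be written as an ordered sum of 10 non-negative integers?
C(16+10-1, 10-1) = C(25, 9) = 2042975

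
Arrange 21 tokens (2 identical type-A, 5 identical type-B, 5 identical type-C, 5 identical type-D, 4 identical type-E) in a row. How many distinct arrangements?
21! / (2! × 5! × 5! × 5! × 4!) = 615969113760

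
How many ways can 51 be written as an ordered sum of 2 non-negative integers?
C(51+2-1, 2-1) = C(52, 1) = 52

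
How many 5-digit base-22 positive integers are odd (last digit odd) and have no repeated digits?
Last∈{1,3,5,7,9,11,13,15,17,19,21}. Last=0: 0. Last nonzero: 11×20×P(20,3) = 1504800. Total = 1504800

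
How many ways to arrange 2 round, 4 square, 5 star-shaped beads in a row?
11! / (2! × 4! × 5!) = 6930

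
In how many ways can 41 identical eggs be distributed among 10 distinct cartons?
C(41+10-1, 10-1) = C(50, 9) = 2505433700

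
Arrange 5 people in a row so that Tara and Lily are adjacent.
Treat as block: (5-1)! × 2! = 24 × 2 = 48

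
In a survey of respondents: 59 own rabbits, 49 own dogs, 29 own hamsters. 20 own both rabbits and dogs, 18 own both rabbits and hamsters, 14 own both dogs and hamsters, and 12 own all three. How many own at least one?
|A∪B∪C| = 59+49+29-20-18-14+12 = 97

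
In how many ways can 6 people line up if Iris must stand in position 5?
Fix one position: (6-1)! = 120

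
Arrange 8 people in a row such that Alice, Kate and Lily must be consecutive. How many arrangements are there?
Treat the 3 as one block: (8-3+1)! × 3! = 720 × 6 = 4320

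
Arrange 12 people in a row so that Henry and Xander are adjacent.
Treat as block: (12-1)! × 2! = 39916800 × 2 = 79833600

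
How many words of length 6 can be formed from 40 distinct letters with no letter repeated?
P(40,6) = 40!/(40-6)! = 2763633600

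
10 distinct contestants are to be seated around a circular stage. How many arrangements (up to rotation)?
Circular: fix one position, arrange the rest. (10-1)! = 362880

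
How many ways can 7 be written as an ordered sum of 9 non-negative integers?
C(7+9-1, 9-1) = C(15, 8) = 6435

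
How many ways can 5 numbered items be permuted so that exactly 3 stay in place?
Choose the 3 fixed points C(5,3) = 10, derange the rest: !2 = Σ_{j=0}^{2} (-1)^j·2!/j! = 2 - 2 + 1 = 1. Product = 10 × 1 = 10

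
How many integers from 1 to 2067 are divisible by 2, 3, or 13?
⌊2067/2⌋+⌊2067/3⌋+⌊2067/13⌋ - ⌊2067/6⌋-⌊2067/26⌋-⌊2067/39⌋ + ⌊2067/78⌋ = 1033+689+159 - 344-79-53 + 26 = 1431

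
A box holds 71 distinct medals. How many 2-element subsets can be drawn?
C(71,2) = 71!/(2!×69!) = 2485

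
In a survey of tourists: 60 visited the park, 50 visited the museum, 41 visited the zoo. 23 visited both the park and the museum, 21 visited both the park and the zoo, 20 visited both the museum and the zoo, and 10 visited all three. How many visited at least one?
|A∪B∪C| = 60+50+41-23-21-20+10 = 97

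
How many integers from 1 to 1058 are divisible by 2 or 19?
⌊1058/2⌋ + ⌊1058/19⌋ - ⌊1058/38⌋ = 529 + 55 - 27 = 557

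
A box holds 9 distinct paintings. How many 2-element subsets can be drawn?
C(9,2) = 9!/(2!×7!) = 36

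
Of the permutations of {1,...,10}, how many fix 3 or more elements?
Exactly j fixed points: C(10,j)·!(10-j); sum over j ≥ 3 (derangement numbers via !m = (m-1)·(!(m-1) + !(m-2)): !0..!7 = 1, 0, 1, 2, 9, 44, 265, 1854). Σ_{j=3}^{10} C(10,j)·!(10-j) = C(10,3)·!7 + C(10,4)·!6 + C(10,5)·!5 + C(10,6)·!4 + C(10,7)·!3 + C(10,8)·!2 + C(10,9)·!1 + C(10,10)·!0 = 120·1854 + 210·265 + 252·44 + 210·9 + 120·2 + 45·1 + 10·0 + 1·1 = 291394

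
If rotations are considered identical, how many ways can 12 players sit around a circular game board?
Circular: fix one position, arrange the rest. (12-1)! = 39916800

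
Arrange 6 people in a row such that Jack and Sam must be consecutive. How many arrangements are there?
Treat the 2 as one block: (6-2+1)! × 2! = 120 × 2 = 240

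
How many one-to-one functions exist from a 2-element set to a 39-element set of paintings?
P(39,2) = 39!/(39-2)! = 1482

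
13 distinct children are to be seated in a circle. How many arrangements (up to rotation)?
Circular: fix one position, arrange the rest. (13-1)! = 479001600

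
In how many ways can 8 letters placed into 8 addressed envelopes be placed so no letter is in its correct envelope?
!8 = Σ_{j=0}^{8} (-1)^j·8!/j! = 40320 - 40320 + 20160 - 6720 + 1680 - 336 + 56 - 8 + 1 = 14833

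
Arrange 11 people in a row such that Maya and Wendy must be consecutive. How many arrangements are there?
Treat the 2 as one block: (11-2+1)! × 2! = 3628800 × 2 = 7257600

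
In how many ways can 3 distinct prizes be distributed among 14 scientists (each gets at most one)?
P(14,3) = 14!/(14-3)! = 2184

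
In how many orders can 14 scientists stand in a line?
14! = 87178291200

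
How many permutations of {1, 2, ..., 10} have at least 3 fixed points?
Exactly j fixed points: C(10,j)·!(10-j); sum over j ≥ 3 (derangement numbers via !m = (m-1)·(!(m-1) + !(m-2)): !0..!7 = 1, 0, 1, 2, 9, 44, 265, 1854). Σ_{j=3}^{10} C(10,j)·!(10-j) = C(10,3)·!7 + C(10,4)·!6 + C(10,5)·!5 + C(10,6)·!4 + C(10,7)·!3 + C(10,8)·!2 + C(10,9)·!1 + C(10,10)·!0 = 120·1854 + 210·265 + 252·44 + 210·9 + 120·2 + 45·1 + 10·0 + 1·1 = 291394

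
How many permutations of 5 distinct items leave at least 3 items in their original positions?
Exactly j fixed points: C(5,j)·!(5-j); sum over j ≥ 3 (derangement numbers via !m = (m-1)·(!(m-1) + !(m-2)): !0..!2 = 1, 0, 1). Σ_{j=3}^{5} C(5,j)·!(5-j) = C(5,3)·!2 + C(5,4)·!1 + C(5,5)·!0 = 10·1 + 5·0 + 1·1 = 11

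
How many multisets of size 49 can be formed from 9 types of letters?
C(49+9-1, 9-1) = C(57, 8) = 1652411475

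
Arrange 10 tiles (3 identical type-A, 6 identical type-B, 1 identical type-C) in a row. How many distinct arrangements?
10! / (3! × 6! × 1!) = 840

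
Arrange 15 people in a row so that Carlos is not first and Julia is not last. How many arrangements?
By inclusion-exclusion: 15! - 2×(15-1)! + (15-2)! = 1307674368000 - 174356582400 + 6227020800 = 1139544806400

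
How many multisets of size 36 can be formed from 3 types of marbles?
C(36+3-1, 3-1) = C(38, 2) = 703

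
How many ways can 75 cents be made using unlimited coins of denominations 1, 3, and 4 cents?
Coefficient of x^75 in 1/(1-x^1) · 1/(1-x^3) · 1/(1-x^4). Case on j = number of 4-cent coins (j = 0..18); remainder r = 75 - 4j is made from {1,3} in ⌊r/3⌋+1 ways. r = 75, 71, 67, 63, 59, 55, 51, 47, 43, 39, 35, 31, 27, 23, 19, 15, 11, 7, 3 → 26 + 24 + 23 + 22 + 20 + 19 + 18 + 16 + 15 + 14 + 12 + 11 + 10 + 8 + 7 + 6 + 4 + 3 + 2 = 260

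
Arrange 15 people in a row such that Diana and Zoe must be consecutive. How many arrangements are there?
Treat the 2 as one block: (15-2+1)! × 2! = 87178291200 × 2 = 174356582400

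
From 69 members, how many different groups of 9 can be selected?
C(69,9) = 69!/(9!×60!) = 56672074888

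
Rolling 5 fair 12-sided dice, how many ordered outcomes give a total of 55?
Coefficient of x^55 in (x + x² + ... + x^12)^5. By inclusion-exclusion on dice exceeding 12: Σ_j (-1)^j C(5,j)·C(55-1-12j, 4) = C(5,0)·C(54,4) - C(5,1)·C(42,4) + C(5,2)·C(30,4) - C(5,3)·C(18,4) + C(5,4)·C(6,4) = 1·316251 - 5·111930 + 10·27405 - 10·3060 + 5·15 = 126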